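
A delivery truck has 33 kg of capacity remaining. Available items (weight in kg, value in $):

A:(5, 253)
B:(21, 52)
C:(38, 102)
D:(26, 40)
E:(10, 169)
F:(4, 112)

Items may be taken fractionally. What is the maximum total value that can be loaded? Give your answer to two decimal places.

Sort by value per unit weight and fill in that order.
Ratios (sorted): A 50.60, F 28.00, E 16.90, C 2.68, B 2.48, D 1.54
take A (5 @ 253); take F (4 @ 112); take E (10 @ 169); take 14/38 of C → 37.58. Capacity used 33/33.
Total value = 571.58

571.58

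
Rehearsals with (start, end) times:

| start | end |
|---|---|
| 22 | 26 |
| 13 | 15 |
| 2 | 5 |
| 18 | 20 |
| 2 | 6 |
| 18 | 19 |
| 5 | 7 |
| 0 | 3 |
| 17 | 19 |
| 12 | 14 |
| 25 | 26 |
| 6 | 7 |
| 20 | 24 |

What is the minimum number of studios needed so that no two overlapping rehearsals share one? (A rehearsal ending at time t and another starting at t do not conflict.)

3

Events (time:±→running): 0:+→1 2:+→2 2:+→3 … peak 3.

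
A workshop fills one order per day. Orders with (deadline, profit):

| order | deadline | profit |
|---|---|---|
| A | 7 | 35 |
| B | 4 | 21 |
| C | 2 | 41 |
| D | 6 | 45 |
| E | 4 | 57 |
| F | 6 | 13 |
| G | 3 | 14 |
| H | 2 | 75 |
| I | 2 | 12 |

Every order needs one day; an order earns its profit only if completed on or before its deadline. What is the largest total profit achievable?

By profit: H(d2,75), E(d4,57), D(d6,45), C(d2,41), A(d7,35), B(d4,21), G(d3,14), F(d6,13), I(d2,12)
H→slot 2; E→slot 4; D→slot 6; C→slot 1; A→slot 7; B→slot 3; G skipped; F→slot 5; I skipped.
Profit = 41 + 75 + 21 + 57 + 13 + 45 + 35 = 287

287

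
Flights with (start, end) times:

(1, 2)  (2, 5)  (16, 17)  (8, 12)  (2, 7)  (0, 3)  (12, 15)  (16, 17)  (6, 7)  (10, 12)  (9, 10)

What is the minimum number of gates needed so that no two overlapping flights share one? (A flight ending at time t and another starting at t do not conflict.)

3

The answer is the maximum number of intervals overlapping at any instant.
Events (time:±→running): 0:+→1 1:+→2 2:-→1 2:+→2 2:+→3 … peak 3.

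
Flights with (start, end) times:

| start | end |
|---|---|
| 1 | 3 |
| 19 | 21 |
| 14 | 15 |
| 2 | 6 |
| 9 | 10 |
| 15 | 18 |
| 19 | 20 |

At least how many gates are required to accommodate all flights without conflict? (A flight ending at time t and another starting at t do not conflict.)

Events (time:±→running): 1:+→1 2:+→2 … peak 2.

2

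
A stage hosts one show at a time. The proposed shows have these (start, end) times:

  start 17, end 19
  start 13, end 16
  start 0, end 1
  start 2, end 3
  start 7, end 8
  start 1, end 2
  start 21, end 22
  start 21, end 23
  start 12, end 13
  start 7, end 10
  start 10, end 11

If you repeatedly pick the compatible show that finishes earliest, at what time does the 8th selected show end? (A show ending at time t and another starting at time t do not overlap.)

Sort by end time and greedily take each interval whose start is ≥ the last chosen end.
Sorted by end: (0,1)  (1,2)  (2,3)  (7,8)  (7,10)  (10,11)  (12,13)  (13,16)  (17,19)  (21,22)  (21,23)
take (0,1); take (1,2); take (2,3); take (7,8); skip (7,10); take (10,11); take (12,13); take (13,16); take (17,19); take (21,22).
Selected: (0,1) (1,2) (2,3) (7,8) (10,11) (12,13) (13,16) (17,19) (21,22)

19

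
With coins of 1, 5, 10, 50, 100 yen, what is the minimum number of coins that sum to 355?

355 − 3×100→55 − 1×50→5 − 1×5→0
Total coins = 3 + 1 + 1 = 5

5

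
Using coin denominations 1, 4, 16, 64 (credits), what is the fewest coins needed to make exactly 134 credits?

5

134 − 2×64→6 − 1×4→2 − 2×1→0
Total coins = 2 + 1 + 2 = 5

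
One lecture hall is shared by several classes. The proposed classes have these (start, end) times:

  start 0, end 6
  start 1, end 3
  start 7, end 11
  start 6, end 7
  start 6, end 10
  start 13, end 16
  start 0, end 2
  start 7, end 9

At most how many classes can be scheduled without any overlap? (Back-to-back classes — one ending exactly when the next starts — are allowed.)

4

Order by finish time; keep every interval that doesn't clash with the previous kept one.
By end time: (0,2), (1,3), (0,6), (6,7), (7,9), (6,10), (7,11), (13,16).
Pick (0,2); next start ≥ 2 → (6,7); next start ≥ 7 → (7,9); next start ≥ 9 → (13,16).
Selected 4 classes.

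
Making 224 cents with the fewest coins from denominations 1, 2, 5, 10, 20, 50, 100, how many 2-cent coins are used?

2

224 − 2×100→24 − 1×20→4 − 2×2→0
Count of 2: 2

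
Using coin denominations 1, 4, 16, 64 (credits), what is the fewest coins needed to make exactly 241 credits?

7

Use the largest denomination that fits, subtract, and repeat.
241 = 3×64 + 3×16 + 1×1
Total coins = 3 + 3 + 1 = 7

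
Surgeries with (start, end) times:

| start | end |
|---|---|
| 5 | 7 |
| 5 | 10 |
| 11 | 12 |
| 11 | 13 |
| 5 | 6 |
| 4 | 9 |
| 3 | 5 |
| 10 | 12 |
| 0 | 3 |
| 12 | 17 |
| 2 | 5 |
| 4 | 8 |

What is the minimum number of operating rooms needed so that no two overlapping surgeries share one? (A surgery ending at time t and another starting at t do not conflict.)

The answer is the maximum number of intervals overlapping at any instant.
starts: [0, 2, 3, 4, 4, 5, 5, 5, 10, 11, 11, 12]
ends:   [3, 5, 5, 6, 7, 8, 9, 10, 12, 12, 13, 17]
s0→1 s2→2 e3→1 s3→2 s4→3 s4→4 e5→3 e5→2 s5→3 s5→4 s5→5  — peak 5.

5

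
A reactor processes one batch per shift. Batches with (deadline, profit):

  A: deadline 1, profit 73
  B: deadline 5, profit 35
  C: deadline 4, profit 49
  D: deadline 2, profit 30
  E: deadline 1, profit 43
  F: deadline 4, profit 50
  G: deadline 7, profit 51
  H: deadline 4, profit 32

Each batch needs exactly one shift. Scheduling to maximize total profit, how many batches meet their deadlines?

6

Take jobs in profit order; each goes to the latest open slot no later than its deadline.
By profit: A(d1,73), G(d7,51), F(d4,50), C(d4,49), E(d1,43), B(d5,35), H(d4,32), D(d2,30)
A→slot 1; G→slot 7; F→slot 4; C→slot 3; E skipped; B→slot 5; H→slot 2; D skipped.
6 of 8 scheduled.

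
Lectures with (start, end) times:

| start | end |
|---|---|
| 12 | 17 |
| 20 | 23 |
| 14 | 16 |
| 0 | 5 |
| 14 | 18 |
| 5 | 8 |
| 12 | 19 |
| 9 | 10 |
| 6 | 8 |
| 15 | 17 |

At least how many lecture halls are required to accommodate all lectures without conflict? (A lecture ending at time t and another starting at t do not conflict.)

5

Count concurrent intervals with a sweep; the peak is the room count.
Events (time:±→running): 0:+→1 5:-→0 5:+→1 6:+→2 8:-→1 8:-→0 9:+→1 10:-→0 12:+→1 12:+→2 14:+→3 14:+→4 15:+→5 … peak 5.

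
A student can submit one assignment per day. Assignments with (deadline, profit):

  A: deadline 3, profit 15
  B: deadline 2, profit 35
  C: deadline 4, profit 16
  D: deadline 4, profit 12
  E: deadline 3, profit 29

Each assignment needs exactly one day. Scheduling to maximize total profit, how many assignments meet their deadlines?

4

Profit order: B=35 E=29 C=16 A=15 D=12
Assign: B→slot 2, E→slot 3, C→slot 4, A→slot 1, D skipped.
Slots: [1:A] [2:B] [3:E] [4:C]
4 of 5 scheduled.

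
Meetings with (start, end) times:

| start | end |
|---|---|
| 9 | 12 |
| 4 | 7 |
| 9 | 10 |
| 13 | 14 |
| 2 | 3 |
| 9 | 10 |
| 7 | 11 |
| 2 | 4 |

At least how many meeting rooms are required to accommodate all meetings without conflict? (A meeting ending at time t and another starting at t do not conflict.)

4

Count concurrent intervals with a sweep; the peak is the room count.
Events (time:±→running): 2:+→1 2:+→2 3:-→1 4:-→0 4:+→1 7:-→0 7:+→1 9:+→2 9:+→3 9:+→4 … peak 4.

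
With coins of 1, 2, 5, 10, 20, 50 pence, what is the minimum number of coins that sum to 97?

5

Use the largest denomination that fits, subtract, and repeat.
97 − 1×50→47 − 2×20→7 − 1×5→2 − 1×2→0
Total coins = 1 + 2 + 1 + 1 = 5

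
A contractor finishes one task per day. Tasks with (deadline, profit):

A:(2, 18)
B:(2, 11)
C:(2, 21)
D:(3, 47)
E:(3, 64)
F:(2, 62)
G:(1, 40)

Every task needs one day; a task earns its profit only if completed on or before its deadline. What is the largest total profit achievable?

173

Sort by profit descending; place each in the latest free slot ≤ its deadline.
By profit: E(d3,64), F(d2,62), D(d3,47), G(d1,40), C(d2,21), A(d2,18), B(d2,11)
E→slot 3; F→slot 2; D→slot 1; G skipped; C skipped; A skipped; B skipped.
Profit = 47 + 62 + 64 = 173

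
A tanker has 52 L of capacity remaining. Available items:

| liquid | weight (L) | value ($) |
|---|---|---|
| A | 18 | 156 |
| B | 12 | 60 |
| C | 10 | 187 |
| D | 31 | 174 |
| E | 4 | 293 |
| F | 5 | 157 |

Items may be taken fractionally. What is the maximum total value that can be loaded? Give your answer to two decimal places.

877.19

Order: E (293/4=73.25) > F (157/5=31.40) > C (187/10=18.70) > A (156/18=8.67) > D (174/31=5.61) > B (60/12=5.00)
Fill: take E (4 @ 293) → take F (5 @ 157) → take C (10 @ 187) → take A (18 @ 156) → take 15/31 of D → 84.19; 52/52 used.
Total value = 877.19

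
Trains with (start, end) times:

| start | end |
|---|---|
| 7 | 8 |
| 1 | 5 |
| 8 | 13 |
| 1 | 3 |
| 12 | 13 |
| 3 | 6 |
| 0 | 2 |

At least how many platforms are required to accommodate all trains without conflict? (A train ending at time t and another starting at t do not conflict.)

The answer is the maximum number of intervals overlapping at any instant.
Events (time:±→running): 0:+→1 1:+→2 1:+→3 … peak 3.

3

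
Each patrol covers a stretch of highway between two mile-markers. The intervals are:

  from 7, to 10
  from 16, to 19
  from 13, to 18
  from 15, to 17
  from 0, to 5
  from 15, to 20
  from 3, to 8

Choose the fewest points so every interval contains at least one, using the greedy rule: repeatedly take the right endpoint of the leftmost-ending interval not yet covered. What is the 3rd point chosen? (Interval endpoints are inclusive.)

Sort by right endpoint; whenever an interval is uncovered, place a point at its right end.
By right end: [0,5]  [3,8]  [7,10]  [15,17]  [13,18]  [16,19]  [15,20]
[0,5] uncovered → point at 5; [7,10] uncovered → point at 10; [15,17] uncovered → point at 17.
Points: 5, 10, 17 (3 total).

17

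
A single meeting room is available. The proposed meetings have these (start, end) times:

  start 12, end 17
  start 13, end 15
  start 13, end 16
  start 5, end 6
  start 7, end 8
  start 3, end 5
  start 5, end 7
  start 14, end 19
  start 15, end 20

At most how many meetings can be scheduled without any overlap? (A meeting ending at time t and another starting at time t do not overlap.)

By end time: (3,5), (5,6), (5,7), (7,8), (13,15), (13,16), (12,17), (14,19), (15,20).
Pick (3,5); next start ≥ 5 → (5,6); next start ≥ 6 → (7,8); next start ≥ 8 → (13,15); next start ≥ 15 → (15,20).
Selected 5 meetings.

5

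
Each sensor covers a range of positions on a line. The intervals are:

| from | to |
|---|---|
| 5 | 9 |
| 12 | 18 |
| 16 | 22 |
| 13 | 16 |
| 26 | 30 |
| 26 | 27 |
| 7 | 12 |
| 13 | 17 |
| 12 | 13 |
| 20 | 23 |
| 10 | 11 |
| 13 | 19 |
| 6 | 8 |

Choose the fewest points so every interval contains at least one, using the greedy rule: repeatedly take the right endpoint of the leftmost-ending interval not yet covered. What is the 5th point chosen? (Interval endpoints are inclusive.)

Process intervals by earliest right end; each time one isn't hit yet, stab at its right endpoint.
By right end: [6,8]  [5,9]  [10,11]  [7,12]  [12,13]  [13,16]  [13,17]  [12,18]  [13,19]  [16,22]  [20,23]  [26,27]  [26,30]
[6,8] uncovered → point at 8; [10,11] uncovered → point at 11; [12,13] uncovered → point at 13; [16,22] uncovered → point at 22; [26,27] uncovered → point at 27.
Points: 8, 11, 13, 22, 27 (5 total).

27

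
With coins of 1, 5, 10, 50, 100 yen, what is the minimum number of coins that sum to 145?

6

Use the largest denomination that fits, subtract, and repeat.
145 = 1×100 + 4×10 + 1×5
Total coins = 1 + 4 + 1 = 6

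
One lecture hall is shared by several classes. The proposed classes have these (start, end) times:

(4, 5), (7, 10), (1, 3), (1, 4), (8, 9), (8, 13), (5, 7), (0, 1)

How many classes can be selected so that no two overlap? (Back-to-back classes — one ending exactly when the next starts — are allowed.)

5

By end time: (0,1), (1,3), (1,4), (4,5), (5,7), (8,9), (7,10), (8,13).
Pick (0,1); next start ≥ 1 → (1,3); next start ≥ 3 → (4,5); next start ≥ 5 → (5,7); next start ≥ 7 → (8,9).
Selected 5 classes.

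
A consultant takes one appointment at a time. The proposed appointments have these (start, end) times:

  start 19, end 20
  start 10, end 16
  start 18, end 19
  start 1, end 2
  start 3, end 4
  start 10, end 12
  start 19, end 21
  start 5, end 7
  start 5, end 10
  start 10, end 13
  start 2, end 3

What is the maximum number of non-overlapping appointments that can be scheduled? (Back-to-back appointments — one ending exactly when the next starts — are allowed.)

Greedy by earliest finish: after sorting by end time, pick each interval compatible with the last pick.
Sorted by end: (1,2)  (2,3)  (3,4)  (5,7)  (5,10)  (10,12)  (10,13)  (10,16)  (18,19)  (19,20)  (19,21)
take (1,2); take (2,3); take (3,4); take (5,7); skip (5,10); take (10,12); take (18,19); take (19,20).
Selected 7 appointments.

7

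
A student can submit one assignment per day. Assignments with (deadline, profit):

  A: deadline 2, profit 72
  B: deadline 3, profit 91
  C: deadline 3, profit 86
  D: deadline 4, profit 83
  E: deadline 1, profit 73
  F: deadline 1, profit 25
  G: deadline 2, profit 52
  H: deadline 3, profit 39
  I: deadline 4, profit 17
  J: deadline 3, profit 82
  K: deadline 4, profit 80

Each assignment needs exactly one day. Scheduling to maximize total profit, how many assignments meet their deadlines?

Sort by profit descending; place each in the latest free slot ≤ its deadline.
Profit order: B=91 C=86 D=83 J=82 K=80 E=73 A=72 G=52 H=39 F=25 I=17
Assign: B→slot 3, C→slot 2, D→slot 4, J→slot 1, K skipped, E skipped, A skipped, G skipped, H skipped, F skipped, I skipped.
Slots: [1:J] [2:C] [3:B] [4:D]
4 of 11 scheduled.

4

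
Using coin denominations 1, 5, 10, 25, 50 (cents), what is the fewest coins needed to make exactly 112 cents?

5

Greedy: take as many of the largest coin as possible, then repeat with the remainder.
112 − 2×50→12 − 1×10→2 − 2×1→0
Total coins = 2 + 1 + 2 = 5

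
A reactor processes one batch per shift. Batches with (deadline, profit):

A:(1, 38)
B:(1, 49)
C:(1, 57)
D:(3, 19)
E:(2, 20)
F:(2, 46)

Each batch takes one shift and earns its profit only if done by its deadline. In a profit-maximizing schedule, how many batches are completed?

By profit: C(d1,57), B(d1,49), F(d2,46), A(d1,38), E(d2,20), D(d3,19)
C→slot 1; B skipped; F→slot 2; A skipped; E skipped; D→slot 3.
3 of 6 scheduled.

3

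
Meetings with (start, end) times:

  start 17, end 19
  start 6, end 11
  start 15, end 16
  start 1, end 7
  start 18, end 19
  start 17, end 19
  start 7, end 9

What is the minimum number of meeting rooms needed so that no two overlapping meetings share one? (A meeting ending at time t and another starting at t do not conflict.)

3

The answer is the maximum number of intervals overlapping at any instant.
starts: [1, 6, 7, 15, 17, 17, 18]
ends:   [7, 9, 11, 16, 19, 19, 19]
s1→1 s6→2 e7→1 s7→2 e9→1 e11→0 s15→1 e16→0 s17→1 s17→2 s18→3  — peak 3.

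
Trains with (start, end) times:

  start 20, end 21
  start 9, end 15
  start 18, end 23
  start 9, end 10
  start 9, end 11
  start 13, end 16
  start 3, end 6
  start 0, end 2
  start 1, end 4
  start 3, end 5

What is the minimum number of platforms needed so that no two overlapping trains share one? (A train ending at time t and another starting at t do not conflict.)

3

Count concurrent intervals with a sweep; the peak is the room count.
Events (time:±→running): 0:+→1 1:+→2 2:-→1 3:+→2 3:+→3 … peak 3.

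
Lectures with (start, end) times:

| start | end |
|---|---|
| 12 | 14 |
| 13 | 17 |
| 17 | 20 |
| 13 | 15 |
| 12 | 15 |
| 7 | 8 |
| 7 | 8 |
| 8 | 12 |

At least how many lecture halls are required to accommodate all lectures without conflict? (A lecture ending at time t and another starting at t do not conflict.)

The answer is the maximum number of intervals overlapping at any instant.
starts: [7, 7, 8, 12, 12, 13, 13, 17]
ends:   [8, 8, 12, 14, 15, 15, 17, 20]
s7→1 s7→2 e8→1 e8→0 s8→1 e12→0 s12→1 s12→2 s13→3 s13→4  — peak 4.

4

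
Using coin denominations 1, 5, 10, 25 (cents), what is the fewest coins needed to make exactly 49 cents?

7

49 − 1×25→24 − 2×10→4 − 4×1→0
Total coins = 1 + 2 + 4 = 7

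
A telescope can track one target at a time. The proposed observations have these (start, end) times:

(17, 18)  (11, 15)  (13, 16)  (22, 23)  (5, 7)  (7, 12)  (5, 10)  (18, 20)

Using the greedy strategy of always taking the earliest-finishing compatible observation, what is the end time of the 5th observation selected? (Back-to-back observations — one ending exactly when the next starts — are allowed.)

20

By end time: (5,7), (5,10), (7,12), (11,15), (13,16), (17,18), (18,20), (22,23).
Pick (5,7); next start ≥ 7 → (7,12); next start ≥ 12 → (13,16); next start ≥ 16 → (17,18); next start ≥ 18 → (18,20); next start ≥ 20 → (22,23).
Selected: (5,7) (7,12) (13,16) (17,18) (18,20) (22,23)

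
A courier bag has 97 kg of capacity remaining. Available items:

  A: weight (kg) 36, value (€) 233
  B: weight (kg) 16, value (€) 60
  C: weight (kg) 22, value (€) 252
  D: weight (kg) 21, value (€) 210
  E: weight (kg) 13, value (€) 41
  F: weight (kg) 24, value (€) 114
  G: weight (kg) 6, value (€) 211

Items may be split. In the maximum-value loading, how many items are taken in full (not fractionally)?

Ratios (sorted): G 35.17, C 11.45, D 10.00, A 6.47, F 4.75, B 3.75, E 3.15
take G (6 @ 211); take C (22 @ 252); take D (21 @ 210); take A (36 @ 233); take 12/24 of F → 57.00. Capacity used 97/97.
4 item(s) taken whole; one partial (take 12/24 of F).

4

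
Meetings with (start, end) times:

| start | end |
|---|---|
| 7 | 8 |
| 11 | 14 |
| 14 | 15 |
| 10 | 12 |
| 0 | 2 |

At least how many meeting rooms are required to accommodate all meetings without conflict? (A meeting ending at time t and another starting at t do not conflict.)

2

Events (time:±→running): 0:+→1 2:-→0 7:+→1 8:-→0 10:+→1 11:+→2 … peak 2.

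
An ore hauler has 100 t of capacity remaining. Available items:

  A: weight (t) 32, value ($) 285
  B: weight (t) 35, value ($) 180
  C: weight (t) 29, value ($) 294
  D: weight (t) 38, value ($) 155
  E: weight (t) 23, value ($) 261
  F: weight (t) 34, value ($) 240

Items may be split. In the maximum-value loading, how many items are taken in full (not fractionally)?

3

Ratios (sorted): E 11.35, C 10.14, A 8.91, F 7.06, B 5.14, D 4.08
take E (23 @ 261); take C (29 @ 294); take A (32 @ 285); take 16/34 of F → 112.94. Capacity used 100/100.
3 item(s) taken whole; one partial (take 16/34 of F).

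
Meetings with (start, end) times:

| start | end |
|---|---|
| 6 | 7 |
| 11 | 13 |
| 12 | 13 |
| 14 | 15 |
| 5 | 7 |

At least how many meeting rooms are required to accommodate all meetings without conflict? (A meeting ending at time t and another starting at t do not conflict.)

2

starts: [5, 6, 11, 12, 14]
ends:   [7, 7, 13, 13, 15]
s5→1 s6→2  — peak 2.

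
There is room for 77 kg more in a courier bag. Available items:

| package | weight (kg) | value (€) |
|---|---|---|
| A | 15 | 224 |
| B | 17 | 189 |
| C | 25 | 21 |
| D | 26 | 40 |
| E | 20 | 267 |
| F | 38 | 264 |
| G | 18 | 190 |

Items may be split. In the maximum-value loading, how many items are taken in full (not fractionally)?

Sort by value per unit weight and fill in that order.
Order: A (224/15=14.93) > E (267/20=13.35) > B (189/17=11.12) > G (190/18=10.56) > F (264/38=6.95) > D (40/26=1.54) > C (21/25=0.84)
Fill: take A (15 @ 224) → take E (20 @ 267) → take B (17 @ 189) → take G (18 @ 190) → take 7/38 of F → 48.63; 77/77 used.
4 item(s) taken whole; one partial (take 7/38 of F).

4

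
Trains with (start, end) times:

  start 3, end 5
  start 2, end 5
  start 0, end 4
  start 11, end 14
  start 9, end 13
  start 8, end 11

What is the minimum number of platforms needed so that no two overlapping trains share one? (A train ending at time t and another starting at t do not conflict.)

Count concurrent intervals with a sweep; the peak is the room count.
Events (time:±→running): 0:+→1 2:+→2 3:+→3 … peak 3.

3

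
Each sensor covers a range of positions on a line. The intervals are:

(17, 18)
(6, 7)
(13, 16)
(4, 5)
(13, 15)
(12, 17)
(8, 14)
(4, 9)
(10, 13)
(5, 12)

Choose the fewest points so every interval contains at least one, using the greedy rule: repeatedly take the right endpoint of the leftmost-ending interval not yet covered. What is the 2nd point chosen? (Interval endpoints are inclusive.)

7

Process intervals by earliest right end; each time one isn't hit yet, stab at its right endpoint.
By right end: [4,5]  [6,7]  [4,9]  [5,12]  [10,13]  [8,14]  [13,15]  [13,16]  [12,17]  [17,18]
[4,5] uncovered → point at 5; [6,7] uncovered → point at 7; [10,13] uncovered → point at 13; [17,18] uncovered → point at 18.
Points: 5, 7, 13, 18 (4 total).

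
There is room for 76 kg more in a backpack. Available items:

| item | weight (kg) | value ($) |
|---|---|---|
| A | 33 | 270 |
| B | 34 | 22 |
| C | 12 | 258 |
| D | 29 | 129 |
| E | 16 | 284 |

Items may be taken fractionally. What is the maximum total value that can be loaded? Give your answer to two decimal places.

878.72

Ratios (sorted): C 21.50, E 17.75, A 8.18, D 4.45, B 0.65
take C (12 @ 258); take E (16 @ 284); take A (33 @ 270); take 15/29 of D → 66.72. Capacity used 76/76.
Total value = 878.72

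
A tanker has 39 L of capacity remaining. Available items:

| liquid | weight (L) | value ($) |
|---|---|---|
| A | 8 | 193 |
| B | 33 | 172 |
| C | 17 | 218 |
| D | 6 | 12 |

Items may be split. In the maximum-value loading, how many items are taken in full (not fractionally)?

2

Greedy by value/weight ratio, highest first.
Ratios (sorted): A 24.12, C 12.82, B 5.21, D 2.00
take A (8 @ 193); take C (17 @ 218); take 14/33 of B → 72.97. Capacity used 39/39.
2 item(s) taken whole; one partial (take 14/33 of B).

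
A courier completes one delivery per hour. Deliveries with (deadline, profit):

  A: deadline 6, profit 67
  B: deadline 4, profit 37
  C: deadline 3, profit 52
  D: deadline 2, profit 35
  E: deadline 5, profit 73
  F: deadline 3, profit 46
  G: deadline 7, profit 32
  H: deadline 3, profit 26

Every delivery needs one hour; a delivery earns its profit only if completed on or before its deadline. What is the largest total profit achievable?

342

Take jobs in profit order; each goes to the latest open slot no later than its deadline.
By profit: E(d5,73), A(d6,67), C(d3,52), F(d3,46), B(d4,37), D(d2,35), G(d7,32), H(d3,26)
E→slot 5; A→slot 6; C→slot 3; F→slot 2; B→slot 4; D→slot 1; G→slot 7; H skipped.
Profit = 35 + 46 + 52 + 37 + 73 + 67 + 32 = 342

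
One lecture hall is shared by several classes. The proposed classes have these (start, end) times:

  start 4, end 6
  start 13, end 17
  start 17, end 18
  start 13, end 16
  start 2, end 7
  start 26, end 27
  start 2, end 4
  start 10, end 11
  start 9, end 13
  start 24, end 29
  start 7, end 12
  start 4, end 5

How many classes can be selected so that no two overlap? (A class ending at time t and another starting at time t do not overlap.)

Order by finish time; keep every interval that doesn't clash with the previous kept one.
By end time: (2,4), (4,5), (4,6), (2,7), (10,11), (7,12), (9,13), (13,16), (13,17), (17,18), (26,27), (24,29).
Pick (2,4); next start ≥ 4 → (4,5); next start ≥ 5 → (10,11); next start ≥ 11 → (13,16); next start ≥ 16 → (17,18); next start ≥ 18 → (26,27).
Selected 6 classes.

6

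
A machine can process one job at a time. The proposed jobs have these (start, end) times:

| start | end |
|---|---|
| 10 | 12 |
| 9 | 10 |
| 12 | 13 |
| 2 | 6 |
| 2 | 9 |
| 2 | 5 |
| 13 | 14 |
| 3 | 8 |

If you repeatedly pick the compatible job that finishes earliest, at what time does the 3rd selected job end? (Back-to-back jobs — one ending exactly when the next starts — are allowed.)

12

By end time: (2,5), (2,6), (3,8), (2,9), (9,10), (10,12), (12,13), (13,14).
Pick (2,5); next start ≥ 5 → (9,10); next start ≥ 10 → (10,12); next start ≥ 12 → (12,13); next start ≥ 13 → (13,14).
Selected: (2,5) (9,10) (10,12) (12,13) (13,14)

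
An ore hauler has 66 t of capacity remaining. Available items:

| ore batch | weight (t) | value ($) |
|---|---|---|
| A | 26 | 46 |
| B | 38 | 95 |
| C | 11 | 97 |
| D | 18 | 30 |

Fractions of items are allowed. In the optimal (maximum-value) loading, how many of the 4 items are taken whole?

Sort by value per unit weight and fill in that order.
Ratios (sorted): C 8.82, B 2.50, A 1.77, D 1.67
take C (11 @ 97); take B (38 @ 95); take 17/26 of A → 30.08. Capacity used 66/66.
2 item(s) taken whole; one partial (take 17/26 of A).

2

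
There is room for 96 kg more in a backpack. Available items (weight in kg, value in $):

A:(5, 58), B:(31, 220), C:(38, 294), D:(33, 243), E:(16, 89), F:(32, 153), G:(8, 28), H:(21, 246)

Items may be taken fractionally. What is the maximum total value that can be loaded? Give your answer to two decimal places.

Sort by value per unit weight and fill in that order.
Order: H (246/21=11.71) > A (58/5=11.60) > C (294/38=7.74) > D (243/33=7.36) > B (220/31=7.10) > E (89/16=5.56) > F (153/32=4.78) > G (28/8=3.50)
Fill: take H (21 @ 246) → take A (5 @ 58) → take C (38 @ 294) → take 32/33 of D → 235.64; 96/96 used.
Total value = 833.64

833.64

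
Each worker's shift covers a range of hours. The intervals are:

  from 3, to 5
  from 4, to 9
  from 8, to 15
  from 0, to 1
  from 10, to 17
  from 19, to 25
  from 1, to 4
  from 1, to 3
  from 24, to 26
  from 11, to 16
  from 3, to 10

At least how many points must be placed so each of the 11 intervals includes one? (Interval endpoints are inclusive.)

Sort by right endpoint; whenever an interval is uncovered, place a point at its right end.
Sorted: [0,1] [1,3] [1,4] [3,5] [4,9] [3,10] [8,15] [11,16] [10,17] [19,25] [24,26]
{[0,1],[1,3],[1,4]} hit by 1; {[3,5],[4,9],[3,10]} hit by 5; {[8,15],[11,16],[10,17]} hit by 15; {[19,25],[24,26]} hit by 25.
Points: 1, 5, 15, 25 (4 total).

4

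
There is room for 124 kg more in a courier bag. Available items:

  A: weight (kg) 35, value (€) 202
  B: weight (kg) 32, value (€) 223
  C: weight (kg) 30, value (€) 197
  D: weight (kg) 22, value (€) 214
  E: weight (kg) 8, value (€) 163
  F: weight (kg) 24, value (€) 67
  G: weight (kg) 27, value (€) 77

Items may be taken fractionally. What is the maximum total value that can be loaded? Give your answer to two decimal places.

Greedy by value/weight ratio, highest first.
Ratios (sorted): E 20.38, D 9.73, B 6.97, C 6.57, A 5.77, G 2.85, F 2.79
take E (8 @ 163); take D (22 @ 214); take B (32 @ 223); take C (30 @ 197); take 32/35 of A → 184.69. Capacity used 124/124.
Total value = 981.69

981.69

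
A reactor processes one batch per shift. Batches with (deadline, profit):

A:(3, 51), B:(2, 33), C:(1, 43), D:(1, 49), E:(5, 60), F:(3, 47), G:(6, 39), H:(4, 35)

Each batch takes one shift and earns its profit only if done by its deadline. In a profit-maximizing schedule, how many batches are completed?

6

Take jobs in profit order; each goes to the latest open slot no later than its deadline.
By profit: E(d5,60), A(d3,51), D(d1,49), F(d3,47), C(d1,43), G(d6,39), H(d4,35), B(d2,33)
E→slot 5; A→slot 3; D→slot 1; F→slot 2; C skipped; G→slot 6; H→slot 4; B skipped.
6 of 8 scheduled.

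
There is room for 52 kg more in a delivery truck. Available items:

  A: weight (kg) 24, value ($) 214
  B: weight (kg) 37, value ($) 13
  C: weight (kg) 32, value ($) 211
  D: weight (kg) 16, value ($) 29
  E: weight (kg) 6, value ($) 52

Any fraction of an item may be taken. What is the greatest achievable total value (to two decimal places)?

411.06

Greedy by value/weight ratio, highest first.
Order: A (214/24=8.92) > E (52/6=8.67) > C (211/32=6.59) > D (29/16=1.81) > B (13/37=0.35)
Fill: take A (24 @ 214) → take E (6 @ 52) → take 22/32 of C → 145.06; 52/52 used.
Total value = 411.06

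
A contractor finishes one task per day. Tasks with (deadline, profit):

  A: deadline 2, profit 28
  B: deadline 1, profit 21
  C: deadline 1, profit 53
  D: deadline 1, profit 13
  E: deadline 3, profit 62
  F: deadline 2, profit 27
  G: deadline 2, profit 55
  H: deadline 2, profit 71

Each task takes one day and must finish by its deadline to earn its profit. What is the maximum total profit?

188

Sort by profit descending; place each in the latest free slot ≤ its deadline.
Profit order: H=71 E=62 G=55 C=53 A=28 F=27 B=21 D=13
Assign: H→slot 2, E→slot 3, G→slot 1, C skipped, A skipped, F skipped, B skipped, D skipped.
Slots: [1:G] [2:H] [3:E]
Profit = 55 + 71 + 62 = 188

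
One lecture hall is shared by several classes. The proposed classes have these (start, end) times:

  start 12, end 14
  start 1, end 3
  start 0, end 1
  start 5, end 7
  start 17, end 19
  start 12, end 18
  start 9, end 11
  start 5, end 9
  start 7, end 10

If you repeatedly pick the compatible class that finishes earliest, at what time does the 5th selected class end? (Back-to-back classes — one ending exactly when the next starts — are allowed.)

By end time: (0,1), (1,3), (5,7), (5,9), (7,10), (9,11), (12,14), (12,18), (17,19).
Pick (0,1); next start ≥ 1 → (1,3); next start ≥ 3 → (5,7); next start ≥ 7 → (7,10); next start ≥ 10 → (12,14); next start ≥ 14 → (17,19).
Selected: (0,1) (1,3) (5,7) (7,10) (12,14) (17,19)

14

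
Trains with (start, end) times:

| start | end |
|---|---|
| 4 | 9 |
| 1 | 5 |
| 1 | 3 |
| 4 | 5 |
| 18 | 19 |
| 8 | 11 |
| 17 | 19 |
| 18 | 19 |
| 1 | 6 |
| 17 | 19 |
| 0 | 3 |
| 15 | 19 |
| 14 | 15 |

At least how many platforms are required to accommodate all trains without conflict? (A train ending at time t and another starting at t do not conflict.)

5

Count concurrent intervals with a sweep; the peak is the room count.
starts: [0, 1, 1, 1, 4, 4, 8, 14, 15, 17, 17, 18, 18]
ends:   [3, 3, 5, 5, 6, 9, 11, 15, 19, 19, 19, 19, 19]
s0→1 s1→2 s1→3 s1→4 e3→3 e3→2 s4→3 s4→4 e5→3 e5→2 e6→1 s8→2 e9→1 e11→0 s14→1 e15→0 s15→1 s17→2 s17→3 s18→4 s18→5  — peak 5.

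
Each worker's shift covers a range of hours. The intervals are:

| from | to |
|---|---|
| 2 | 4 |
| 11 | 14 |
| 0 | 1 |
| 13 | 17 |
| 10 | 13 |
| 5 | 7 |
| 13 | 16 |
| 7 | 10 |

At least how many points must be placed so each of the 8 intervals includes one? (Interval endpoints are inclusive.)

Sort by right endpoint; whenever an interval is uncovered, place a point at its right end.
By right end: [0,1]  [2,4]  [5,7]  [7,10]  [10,13]  [11,14]  [13,16]  [13,17]
[0,1] uncovered → point at 1; [2,4] uncovered → point at 4; [5,7] uncovered → point at 7; [10,13] uncovered → point at 13.
Points: 1, 4, 7, 13 (4 total).

4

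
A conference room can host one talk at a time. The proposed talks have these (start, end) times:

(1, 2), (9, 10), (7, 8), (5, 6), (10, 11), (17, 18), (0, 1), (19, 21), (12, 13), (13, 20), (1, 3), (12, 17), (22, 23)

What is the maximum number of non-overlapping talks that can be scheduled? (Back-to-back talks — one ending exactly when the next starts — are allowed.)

Sorted by end: (0,1)  (1,2)  (1,3)  (5,6)  (7,8)  (9,10)  (10,11)  (12,13)  (12,17)  (17,18)  (13,20)  (19,21)  (22,23)
take (0,1); take (1,2); take (5,6); take (7,8); take (9,10); take (10,11); take (12,13); take (17,18); skip (13,20); take (19,21); take (22,23).
Selected 10 talks.

10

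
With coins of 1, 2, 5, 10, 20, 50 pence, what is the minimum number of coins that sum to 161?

5

Greedy: take as many of the largest coin as possible, then repeat with the remainder.
161 − 3×50→11 − 1×10→1 − 1×1→0
Total coins = 3 + 1 + 1 = 5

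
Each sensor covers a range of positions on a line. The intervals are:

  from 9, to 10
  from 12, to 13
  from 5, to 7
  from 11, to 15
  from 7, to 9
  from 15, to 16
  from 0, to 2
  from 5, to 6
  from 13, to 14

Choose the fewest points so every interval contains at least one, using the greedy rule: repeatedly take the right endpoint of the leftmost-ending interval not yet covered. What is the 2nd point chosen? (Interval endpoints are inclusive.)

By right end: [0,2]  [5,6]  [5,7]  [7,9]  [9,10]  [12,13]  [13,14]  [11,15]  [15,16]
[0,2] uncovered → point at 2; [5,6] uncovered → point at 6; [7,9] uncovered → point at 9; [12,13] uncovered → point at 13; [15,16] uncovered → point at 16.
Points: 2, 6, 9, 13, 16 (5 total).

6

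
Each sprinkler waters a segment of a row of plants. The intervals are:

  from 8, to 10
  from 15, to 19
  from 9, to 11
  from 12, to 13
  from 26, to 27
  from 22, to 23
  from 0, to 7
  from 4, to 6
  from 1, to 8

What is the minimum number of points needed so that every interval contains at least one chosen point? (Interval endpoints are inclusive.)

6

Sort by right endpoint; whenever an interval is uncovered, place a point at its right end.
Sorted: [4,6] [0,7] [1,8] [8,10] [9,11] [12,13] [15,19] [22,23] [26,27]
{[4,6],[0,7],[1,8]} hit by 6; {[8,10],[9,11]} hit by 10; {[12,13]} hit by 13; {[15,19]} hit by 19; {[22,23]} hit by 23; {[26,27]} hit by 27.
Points: 6, 10, 13, 19, 23, 27 (6 total).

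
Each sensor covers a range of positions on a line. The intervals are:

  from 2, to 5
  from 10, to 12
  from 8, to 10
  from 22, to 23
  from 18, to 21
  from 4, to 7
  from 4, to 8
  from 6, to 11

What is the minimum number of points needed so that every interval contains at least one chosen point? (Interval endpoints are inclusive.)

4

Process intervals by earliest right end; each time one isn't hit yet, stab at its right endpoint.
Sorted: [2,5] [4,7] [4,8] [8,10] [6,11] [10,12] [18,21] [22,23]
{[2,5],[4,7],[4,8]} hit by 5; {[8,10],[6,11],[10,12]} hit by 10; {[18,21]} hit by 21; {[22,23]} hit by 23.
Points: 5, 10, 21, 23 (4 total).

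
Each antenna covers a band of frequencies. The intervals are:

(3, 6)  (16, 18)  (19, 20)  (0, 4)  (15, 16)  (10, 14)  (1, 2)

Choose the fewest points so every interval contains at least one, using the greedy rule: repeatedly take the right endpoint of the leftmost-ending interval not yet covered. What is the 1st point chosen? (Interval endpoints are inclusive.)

Sort by right endpoint; whenever an interval is uncovered, place a point at its right end.
Sorted: [1,2] [0,4] [3,6] [10,14] [15,16] [16,18] [19,20]
{[1,2],[0,4]} hit by 2; {[3,6]} hit by 6; {[10,14]} hit by 14; {[15,16],[16,18]} hit by 16; {[19,20]} hit by 20.
Points: 2, 6, 14, 16, 20 (5 total).

2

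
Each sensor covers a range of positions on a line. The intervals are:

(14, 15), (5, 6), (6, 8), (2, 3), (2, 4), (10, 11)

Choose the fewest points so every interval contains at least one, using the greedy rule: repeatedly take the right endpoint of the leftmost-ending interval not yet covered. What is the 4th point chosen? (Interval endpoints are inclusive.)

15

Process intervals by earliest right end; each time one isn't hit yet, stab at its right endpoint.
Sorted: [2,3] [2,4] [5,6] [6,8] [10,11] [14,15]
{[2,3],[2,4]} hit by 3; {[5,6],[6,8]} hit by 6; {[10,11]} hit by 11; {[14,15]} hit by 15.
Points: 3, 6, 11, 15 (4 total).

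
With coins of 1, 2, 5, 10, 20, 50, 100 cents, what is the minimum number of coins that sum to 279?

7

279 − 2×100→79 − 1×50→29 − 1×20→9 − 1×5→4 − 2×2→0
Total coins = 2 + 1 + 1 + 1 + 2 = 7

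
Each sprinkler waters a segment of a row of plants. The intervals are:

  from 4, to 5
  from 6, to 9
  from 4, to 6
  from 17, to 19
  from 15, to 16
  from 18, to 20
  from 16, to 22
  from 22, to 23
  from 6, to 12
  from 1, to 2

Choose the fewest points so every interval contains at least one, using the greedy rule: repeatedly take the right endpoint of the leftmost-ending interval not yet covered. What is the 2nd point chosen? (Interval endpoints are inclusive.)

5

By right end: [1,2]  [4,5]  [4,6]  [6,9]  [6,12]  [15,16]  [17,19]  [18,20]  [16,22]  [22,23]
[1,2] uncovered → point at 2; [4,5] uncovered → point at 5; [6,9] uncovered → point at 9; [15,16] uncovered → point at 16; [17,19] uncovered → point at 19; [22,23] uncovered → point at 23.
Points: 2, 5, 9, 16, 19, 23 (6 total).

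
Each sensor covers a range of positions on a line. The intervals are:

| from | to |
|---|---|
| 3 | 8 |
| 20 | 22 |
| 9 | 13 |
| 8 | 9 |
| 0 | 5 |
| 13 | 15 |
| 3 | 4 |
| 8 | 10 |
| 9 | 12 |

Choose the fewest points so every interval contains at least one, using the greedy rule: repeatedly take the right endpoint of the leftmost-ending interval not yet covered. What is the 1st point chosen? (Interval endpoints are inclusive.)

Process intervals by earliest right end; each time one isn't hit yet, stab at its right endpoint.
By right end: [3,4]  [0,5]  [3,8]  [8,9]  [8,10]  [9,12]  [9,13]  [13,15]  [20,22]
[3,4] uncovered → point at 4; [8,9] uncovered → point at 9; [13,15] uncovered → point at 15; [20,22] uncovered → point at 22.
Points: 4, 9, 15, 22 (4 total).

4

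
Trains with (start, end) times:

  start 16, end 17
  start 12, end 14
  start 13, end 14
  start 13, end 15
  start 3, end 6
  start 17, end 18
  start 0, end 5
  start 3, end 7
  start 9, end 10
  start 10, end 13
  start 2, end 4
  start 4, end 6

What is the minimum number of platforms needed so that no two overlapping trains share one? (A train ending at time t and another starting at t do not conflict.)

Count concurrent intervals with a sweep; the peak is the room count.
Events (time:±→running): 0:+→1 2:+→2 3:+→3 3:+→4 … peak 4.

4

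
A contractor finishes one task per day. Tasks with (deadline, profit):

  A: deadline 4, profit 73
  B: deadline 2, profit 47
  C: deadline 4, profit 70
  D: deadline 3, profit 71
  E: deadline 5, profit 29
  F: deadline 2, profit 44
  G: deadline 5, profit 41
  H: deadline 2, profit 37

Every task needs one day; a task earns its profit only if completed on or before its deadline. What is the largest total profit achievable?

302

Profit order: A=73 D=71 C=70 B=47 F=44 G=41 H=37 E=29
Assign: A→slot 4, D→slot 3, C→slot 2, B→slot 1, F skipped, G→slot 5, H skipped, E skipped.
Slots: [1:B] [2:C] [3:D] [4:A] [5:G]
Profit = 47 + 70 + 71 + 73 + 41 = 302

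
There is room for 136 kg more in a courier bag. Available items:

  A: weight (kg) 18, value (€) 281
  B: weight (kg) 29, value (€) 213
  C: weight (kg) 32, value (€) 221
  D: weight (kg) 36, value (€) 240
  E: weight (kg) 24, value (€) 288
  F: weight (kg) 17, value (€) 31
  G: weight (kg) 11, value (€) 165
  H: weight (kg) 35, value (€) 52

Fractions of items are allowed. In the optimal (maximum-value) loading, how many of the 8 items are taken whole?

5

Greedy by value/weight ratio, highest first.
Order: A (281/18=15.61) > G (165/11=15.00) > E (288/24=12.00) > B (213/29=7.34) > C (221/32=6.91) > D (240/36=6.67) > F (31/17=1.82) > H (52/35=1.49)
Fill: take A (18 @ 281) → take G (11 @ 165) → take E (24 @ 288) → take B (29 @ 213) → take C (32 @ 221) → take 22/36 of D → 146.67; 136/136 used.
5 item(s) taken whole; one partial (take 22/36 of D).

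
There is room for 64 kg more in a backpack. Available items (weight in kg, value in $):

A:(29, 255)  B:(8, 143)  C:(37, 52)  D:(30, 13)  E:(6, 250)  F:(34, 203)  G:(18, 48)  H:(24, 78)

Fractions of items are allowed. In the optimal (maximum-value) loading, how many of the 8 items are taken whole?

Order: E (250/6=41.67) > B (143/8=17.88) > A (255/29=8.79) > F (203/34=5.97) > H (78/24=3.25) > G (48/18=2.67) > C (52/37=1.41) > D (13/30=0.43)
Fill: take E (6 @ 250) → take B (8 @ 143) → take A (29 @ 255) → take 21/34 of F → 125.38; 64/64 used.
3 item(s) taken whole; one partial (take 21/34 of F).

3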